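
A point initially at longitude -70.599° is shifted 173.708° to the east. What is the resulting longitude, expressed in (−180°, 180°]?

Start at -70.599°; shift +173.708° → +103.109°.
+103.109° already lies in (−180°, 180°].

+103.109°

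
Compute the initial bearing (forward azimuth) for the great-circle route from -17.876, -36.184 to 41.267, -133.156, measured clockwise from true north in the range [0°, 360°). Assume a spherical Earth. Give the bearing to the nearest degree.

309°

Δλ = -133.156 − -36.184 = -96.972°.
θ = atan2( sin Δλ · cos φ₂ , cos φ₁ · sin φ₂ − sin φ₁ · cos φ₂ · cos Δλ )
  = atan2(-0.74609, 0.59972) = -51.207° → normalised to [0°, 360°): 308.793°.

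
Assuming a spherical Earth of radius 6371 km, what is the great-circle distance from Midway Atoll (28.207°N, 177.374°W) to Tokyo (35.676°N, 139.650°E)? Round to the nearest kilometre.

Δλ = 139.650 − -177.374 = 317.024°; wrapped into (−180°, 180°]: -42.976°.
Δφ = 35.676 − 28.207 = 7.469°.
a = sin²(Δφ/2) + cos φ₁ · cos φ₂ · sin²(Δλ/2) = 0.100297.
c = 2·atan2(√a, √(1−a)) = 0.64449 rad → d = 6371·c ≈ 4106.04 km.

4106 km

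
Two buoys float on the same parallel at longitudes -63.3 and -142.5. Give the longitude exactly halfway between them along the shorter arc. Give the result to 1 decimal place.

-102.9°

Signed shortest Δλ from -63.3° to -142.5° is -79.2°.
Midpoint longitude = -63.3° + (-79.2°)/2 = -63.3° − 39.6° = -102.9°.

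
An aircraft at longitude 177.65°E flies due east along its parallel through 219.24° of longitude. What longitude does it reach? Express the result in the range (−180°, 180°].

36.89°E

Start at +177.65°; shift +219.24° → +396.89°.
+396.89° lies outside (−180°, 180°]; subtract 360° → +36.89°.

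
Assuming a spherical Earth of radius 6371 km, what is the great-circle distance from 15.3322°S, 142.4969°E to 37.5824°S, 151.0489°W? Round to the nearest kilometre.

6915 km

Δλ = -151.0489 − 142.4969 = -293.5458°; wrapped into (−180°, 180°]: 66.4542°.
Δφ = -37.5824 − -15.3322 = -22.2502°.
a = sin²(Δφ/2) + cos φ₁ · cos φ₂ · sin²(Δλ/2) = 0.266710.
c = 2·atan2(√a, √(1−a)) = 1.08538 rad → d = 6371·c ≈ 6914.93 km.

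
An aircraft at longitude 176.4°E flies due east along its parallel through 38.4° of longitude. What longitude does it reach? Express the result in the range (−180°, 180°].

145.2°W

Start at +176.4°; shift +38.4° → +214.8°.
+214.8° lies outside (−180°, 180°]; subtract 360° → -145.2°.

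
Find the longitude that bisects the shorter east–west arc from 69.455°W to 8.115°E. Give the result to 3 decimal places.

30.670°W

Signed shortest Δλ from -69.455° to +8.115° is +77.570°.
Midpoint longitude = -69.455° + (+77.570°)/2 = -69.455° + 38.785° = -30.670°.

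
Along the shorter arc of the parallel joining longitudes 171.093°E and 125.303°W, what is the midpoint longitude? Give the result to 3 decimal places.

157.105°W

Signed shortest Δλ from +171.093° to -125.303° is +63.604°.
Midpoint longitude = +171.093° + (+63.604°)/2 = +171.093° + 31.802° = +202.895°.
Normalise into (−180°, 180°]: -157.105°.
(The naïve average (+171.093 + -125.303)/2 = 22.895° is on the wrong side of the globe.)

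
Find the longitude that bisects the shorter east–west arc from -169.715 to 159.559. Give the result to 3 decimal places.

Signed shortest Δλ from -169.715° to +159.559° is -30.726°.
Midpoint longitude = -169.715° + (-30.726°)/2 = -169.715° − 15.363° = -185.078°.
Normalise into (−180°, 180°]: +174.922°.
(The naïve average (-169.715 + +159.559)/2 = -5.078° is on the wrong side of the globe.)

+174.922°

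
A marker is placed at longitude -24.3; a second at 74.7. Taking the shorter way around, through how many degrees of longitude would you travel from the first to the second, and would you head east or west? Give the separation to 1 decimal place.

Raw difference: 74.7 − -24.3 = 99.0°.
Normalise into (−180°, 180°]: 99.0° stays 99.0°.
Positive ⇒ the second point lies to the east; separation 99.0°.

99.0° east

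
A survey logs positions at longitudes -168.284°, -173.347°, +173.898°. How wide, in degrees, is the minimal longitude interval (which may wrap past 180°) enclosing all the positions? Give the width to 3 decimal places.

17.818°

Sort the longitudes: -173.347°, -168.284°, +173.898°.
Eastward gaps between consecutive values (wrapping around): 5.063°, 342.182°, 12.755°.
Largest gap = 342.182° ⇒ minimal covering band is its complement: 360° − 342.182° = 17.818°.
Band runs from +173.898° eastward to -168.284°, crossing the antimeridian.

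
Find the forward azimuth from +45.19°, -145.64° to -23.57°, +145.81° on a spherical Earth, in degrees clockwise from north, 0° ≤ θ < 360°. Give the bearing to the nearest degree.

Δλ = 145.81 − -145.64 = 291.45°; wrapped into (−180°, 180°]: -68.55°.
θ = atan2( sin Δλ · cos φ₂ , cos φ₁ · sin φ₂ − sin φ₁ · cos φ₂ · cos Δλ )
  = atan2(-0.85309, -0.51960) = -121.345° → normalised to [0°, 360°): 238.655°.

239°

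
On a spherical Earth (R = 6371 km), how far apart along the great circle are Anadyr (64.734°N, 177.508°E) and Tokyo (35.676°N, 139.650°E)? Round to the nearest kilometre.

4087 km

Δλ = 139.650 − 177.508 = -37.858°.
Δφ = 35.676 − 64.734 = -29.058°.
a = sin²(Δφ/2) + cos φ₁ · cos φ₂ · sin²(Δλ/2) = 0.099422.
c = 2·atan2(√a, √(1−a)) = 0.64157 rad → d = 6371·c ≈ 4087.45 km.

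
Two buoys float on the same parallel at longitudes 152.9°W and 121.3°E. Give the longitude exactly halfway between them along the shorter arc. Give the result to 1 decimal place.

Signed shortest Δλ from -152.9° to +121.3° is -85.8°.
Midpoint longitude = -152.9° + (-85.8°)/2 = -152.9° − 42.9° = -195.8°.
Normalise into (−180°, 180°]: +164.2°.
(The naïve average (-152.9 + +121.3)/2 = -15.8° is on the wrong side of the globe.)

164.2°E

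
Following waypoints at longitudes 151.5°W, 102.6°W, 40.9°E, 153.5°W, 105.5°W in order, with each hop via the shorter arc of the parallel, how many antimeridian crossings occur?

Leg 1: -151.5° → -102.6°, shortest Δλ = 48.9° (east) — does not cross 180°.
Leg 2: -102.6° → +40.9°, shortest Δλ = 143.5° (east) — does not cross 180°.
Leg 3: +40.9° → -153.5°, shortest Δλ = 165.6° (east) — crosses 180°.
Leg 4: -153.5° → -105.5°, shortest Δλ = 48.0° (east) — does not cross 180°.
Total crossings: 1.

1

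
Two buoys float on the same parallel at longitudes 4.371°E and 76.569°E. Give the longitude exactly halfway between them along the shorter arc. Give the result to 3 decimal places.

40.470°E

Signed shortest Δλ from +4.371° to +76.569° is +72.198°.
Midpoint longitude = +4.371° + (+72.198°)/2 = +4.371° + 36.099° = +40.470°.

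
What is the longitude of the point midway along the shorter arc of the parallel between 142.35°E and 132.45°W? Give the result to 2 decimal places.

175.05°W

Signed shortest Δλ from +142.35° to -132.45° is +85.20°.
Midpoint longitude = +142.35° + (+85.20°)/2 = +142.35° + 42.60° = +184.95°.
Normalise into (−180°, 180°]: -175.05°.
(The naïve average (+142.35 + -132.45)/2 = 4.95° is on the wrong side of the globe.)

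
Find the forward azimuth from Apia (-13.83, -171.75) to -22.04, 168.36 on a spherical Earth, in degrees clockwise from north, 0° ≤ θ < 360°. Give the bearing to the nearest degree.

Δλ = 168.36 − -171.75 = 340.11°; wrapped into (−180°, 180°]: -19.89°.
θ = atan2( sin Δλ · cos φ₂ , cos φ₁ · sin φ₂ − sin φ₁ · cos φ₂ · cos Δλ )
  = atan2(-0.31535, -0.15602) = -116.324° → normalised to [0°, 360°): 243.676°.

244°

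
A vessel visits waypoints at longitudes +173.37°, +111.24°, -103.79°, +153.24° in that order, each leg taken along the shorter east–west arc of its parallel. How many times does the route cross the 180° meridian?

2

Leg 1: +173.37° → +111.24°, shortest Δλ = -62.13° (west) — does not cross 180°.
Leg 2: +111.24° → -103.79°, shortest Δλ = 144.97° (east) — crosses 180°.
Leg 3: -103.79° → +153.24°, shortest Δλ = -102.97° (west) — crosses 180°.
Total crossings: 2.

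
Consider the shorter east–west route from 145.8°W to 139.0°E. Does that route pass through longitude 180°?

Naïve |139.0 − -145.8| = 284.8° > 180°, so the shorter arc goes the other way round — across 180°.
Signed shortest Δλ = ((139.0 − -145.8 + 180) mod 360) − 180 = -75.2°.
Going west by 75.2° from -145.8° passes through 180° before reaching +139.0°.

Yes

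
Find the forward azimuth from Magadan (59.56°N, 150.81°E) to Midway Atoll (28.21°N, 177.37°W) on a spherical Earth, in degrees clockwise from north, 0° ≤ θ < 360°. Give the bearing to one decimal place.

131.2°

Δλ = -177.37 − 150.81 = -328.18°; wrapped into (−180°, 180°]: 31.82°.
θ = atan2( sin Δλ · cos φ₂ , cos φ₁ · sin φ₂ − sin φ₁ · cos φ₂ · cos Δλ )
  = atan2(0.46463, -0.40608) = 131.153° → normalised to [0°, 360°): 131.153°.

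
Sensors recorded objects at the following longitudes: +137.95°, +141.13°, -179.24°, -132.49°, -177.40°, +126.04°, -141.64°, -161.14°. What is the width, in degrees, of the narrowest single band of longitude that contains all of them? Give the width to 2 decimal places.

101.47°

Sort the longitudes: -179.24°, -177.40°, -161.14°, -141.64°, -132.49°, +126.04°, +137.95°, +141.13°.
Eastward gaps between consecutive values (wrapping around): 1.84°, 16.26°, 19.50°, 9.15°, 258.53°, 11.91°, 3.18°, 39.63°.
Largest gap = 258.53° ⇒ minimal covering band is its complement: 360° − 258.53° = 101.47°.
Band runs from +126.04° eastward to -132.49°, crossing the antimeridian.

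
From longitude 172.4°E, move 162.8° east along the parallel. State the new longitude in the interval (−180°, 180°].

Start at +172.4°; shift +162.8° → +335.2°.
+335.2° lies outside (−180°, 180°]; subtract 360° → -24.8°.

24.8°W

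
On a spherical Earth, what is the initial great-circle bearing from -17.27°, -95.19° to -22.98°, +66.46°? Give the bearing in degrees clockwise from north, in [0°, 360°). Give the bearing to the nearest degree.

Δλ = 66.46 − -95.19 = 161.65°.
θ = atan2( sin Δλ · cos φ₂ , cos φ₁ · sin φ₂ − sin φ₁ · cos φ₂ · cos Δλ )
  = atan2(0.28984, -0.63223) = 155.371° → normalised to [0°, 360°): 155.371°.

155°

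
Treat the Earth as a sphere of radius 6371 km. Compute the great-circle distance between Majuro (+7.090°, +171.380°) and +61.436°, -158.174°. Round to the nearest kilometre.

Δλ = -158.174 − 171.380 = -329.554°; wrapped into (−180°, 180°]: 30.446°.
Δφ = 61.436 − 7.090 = 54.346°.
a = sin²(Δφ/2) + cos φ₁ · cos φ₂ · sin²(Δλ/2) = 0.241269.
c = 2·atan2(√a, √(1−a)) = 1.02692 rad → d = 6371·c ≈ 6542.48 km.

6542 km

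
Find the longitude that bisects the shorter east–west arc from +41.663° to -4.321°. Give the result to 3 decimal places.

+18.671°

Signed shortest Δλ from +41.663° to -4.321° is -45.984°.
Midpoint longitude = +41.663° + (-45.984°)/2 = +41.663° − 22.992° = +18.671°.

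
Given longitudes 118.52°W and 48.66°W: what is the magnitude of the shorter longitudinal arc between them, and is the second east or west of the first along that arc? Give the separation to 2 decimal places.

69.86° east

Raw difference: -48.66 − -118.52 = 69.86°.
Normalise into (−180°, 180°]: 69.86° stays 69.86°.
Positive ⇒ the second point lies to the east; separation 69.86°.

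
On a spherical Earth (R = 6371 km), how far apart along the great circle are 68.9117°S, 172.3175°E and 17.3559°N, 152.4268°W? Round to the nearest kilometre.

9994 km

Δλ = -152.4268 − 172.3175 = -324.7443°; wrapped into (−180°, 180°]: 35.2557°.
Δφ = 17.3559 − -68.9117 = 86.2676°.
a = sin²(Δφ/2) + cos φ₁ · cos φ₂ · sin²(Δλ/2) = 0.498946.
c = 2·atan2(√a, √(1−a)) = 1.56869 rad → d = 6371·c ≈ 9994.12 km.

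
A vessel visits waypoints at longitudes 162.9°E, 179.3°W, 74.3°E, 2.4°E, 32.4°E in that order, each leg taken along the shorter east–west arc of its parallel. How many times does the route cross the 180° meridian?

Leg 1: +162.9° → -179.3°, shortest Δλ = 17.8° (east) — crosses 180°.
Leg 2: -179.3° → +74.3°, shortest Δλ = -106.4° (west) — crosses 180°.
Leg 3: +74.3° → +2.4°, shortest Δλ = -71.9° (west) — does not cross 180°.
Leg 4: +2.4° → +32.4°, shortest Δλ = 30.0° (east) — does not cross 180°.
Total crossings: 2.

2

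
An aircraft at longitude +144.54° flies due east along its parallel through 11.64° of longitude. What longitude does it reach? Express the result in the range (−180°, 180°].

+156.18°

Start at +144.54°; shift +11.64° → +156.18°.
+156.18° already lies in (−180°, 180°].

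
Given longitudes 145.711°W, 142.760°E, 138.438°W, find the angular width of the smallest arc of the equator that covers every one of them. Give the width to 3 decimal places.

Sort the longitudes: -145.711°, -138.438°, +142.760°.
Eastward gaps between consecutive values (wrapping around): 7.273°, 281.198°, 71.529°.
Largest gap = 281.198° ⇒ minimal covering band is its complement: 360° − 281.198° = 78.802°.
Band runs from +142.760° eastward to -138.438°, crossing the antimeridian.

78.802°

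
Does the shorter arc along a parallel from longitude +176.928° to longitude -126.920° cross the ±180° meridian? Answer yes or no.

Naïve |-126.920 − 176.928| = 303.848° > 180°, so the shorter arc goes the other way round — across 180°.
Signed shortest Δλ = ((-126.920 − 176.928 + 180) mod 360) − 180 = 56.152°.
Going east by 56.152° from +176.928° passes through 180° before reaching -126.920°.

Yes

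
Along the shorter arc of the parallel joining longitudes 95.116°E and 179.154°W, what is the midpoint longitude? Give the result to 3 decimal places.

Signed shortest Δλ from +95.116° to -179.154° is +85.730°.
Midpoint longitude = +95.116° + (+85.730°)/2 = +95.116° + 42.865° = +137.981°.
(The naïve average (+95.116 + -179.154)/2 = -42.019° is on the wrong side of the globe.)

137.981°E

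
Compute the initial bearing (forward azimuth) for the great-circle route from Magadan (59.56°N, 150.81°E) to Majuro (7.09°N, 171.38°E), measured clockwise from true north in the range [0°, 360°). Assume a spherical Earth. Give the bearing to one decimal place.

154.7°

Δλ = 171.38 − 150.81 = 20.57°.
θ = atan2( sin Δλ · cos φ₂ , cos φ₁ · sin φ₂ − sin φ₁ · cos φ₂ · cos Δλ )
  = atan2(0.34866, -0.73849) = 154.726° → normalised to [0°, 360°): 154.726°.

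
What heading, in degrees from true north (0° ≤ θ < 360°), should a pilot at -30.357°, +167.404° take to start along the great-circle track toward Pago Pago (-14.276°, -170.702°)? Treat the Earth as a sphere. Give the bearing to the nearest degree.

56°

Δλ = -170.702 − 167.404 = -338.106°; wrapped into (−180°, 180°]: 21.894°.
θ = atan2( sin Δλ · cos φ₂ , cos φ₁ · sin φ₂ − sin φ₁ · cos φ₂ · cos Δλ )
  = atan2(0.36138, 0.24167) = 56.227° → normalised to [0°, 360°): 56.227°.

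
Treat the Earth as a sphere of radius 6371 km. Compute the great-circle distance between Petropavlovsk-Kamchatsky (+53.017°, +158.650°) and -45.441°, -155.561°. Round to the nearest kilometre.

11781 km

Δλ = -155.561 − 158.650 = -314.211°; wrapped into (−180°, 180°]: 45.789°.
Δφ = -45.441 − 53.017 = -98.458°.
a = sin²(Δφ/2) + cos φ₁ · cos φ₂ · sin²(Δλ/2) = 0.637425.
c = 2·atan2(√a, √(1−a)) = 1.84923 rad → d = 6371·c ≈ 11781.45 km.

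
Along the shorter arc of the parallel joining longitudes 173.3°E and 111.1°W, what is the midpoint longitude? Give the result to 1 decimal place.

Signed shortest Δλ from +173.3° to -111.1° is +75.6°.
Midpoint longitude = +173.3° + (+75.6°)/2 = +173.3° + 37.8° = +211.1°.
Normalise into (−180°, 180°]: -148.9°.
(The naïve average (+173.3 + -111.1)/2 = 31.1° is on the wrong side of the globe.)

148.9°W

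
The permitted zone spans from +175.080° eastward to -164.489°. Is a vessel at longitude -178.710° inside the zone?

Band width going east from +175.080° to -164.489°: ((-164.489 − 175.080) mod 360) = 20.431°.
Offset of -178.710° east of the west edge: ((-178.710 − 175.080) mod 360) = 6.210°.
6.210° ≤ 20.431° ⇒ inside.

Yes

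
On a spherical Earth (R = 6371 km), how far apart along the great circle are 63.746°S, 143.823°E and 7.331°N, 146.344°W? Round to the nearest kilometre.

9773 km

Δλ = -146.344 − 143.823 = -290.167°; wrapped into (−180°, 180°]: 69.833°.
Δφ = 7.331 − -63.746 = 71.077°.
a = sin²(Δφ/2) + cos φ₁ · cos φ₂ · sin²(Δλ/2) = 0.481590.
c = 2·atan2(√a, √(1−a)) = 1.53397 rad → d = 6371·c ≈ 9772.92 km.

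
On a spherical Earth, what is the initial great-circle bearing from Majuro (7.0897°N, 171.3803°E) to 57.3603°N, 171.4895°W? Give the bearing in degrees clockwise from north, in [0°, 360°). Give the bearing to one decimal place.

11.6°

Δλ = -171.4895 − 171.3803 = -342.8698°; wrapped into (−180°, 180°]: 17.1302°.
θ = atan2( sin Δλ · cos φ₂ , cos φ₁ · sin φ₂ − sin φ₁ · cos φ₂ · cos Δλ )
  = atan2(0.15886, 0.77202) = 11.628° → normalised to [0°, 360°): 11.628°.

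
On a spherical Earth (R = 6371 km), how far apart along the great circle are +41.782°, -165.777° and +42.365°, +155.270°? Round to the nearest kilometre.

Δλ = 155.270 − -165.777 = 321.047°; wrapped into (−180°, 180°]: -38.953°.
Δφ = 42.365 − 41.782 = 0.583°.
a = sin²(Δφ/2) + cos φ₁ · cos φ₂ · sin²(Δλ/2) = 0.061276.
c = 2·atan2(√a, √(1−a)) = 0.50028 rad → d = 6371·c ≈ 3187.28 km.

3187 km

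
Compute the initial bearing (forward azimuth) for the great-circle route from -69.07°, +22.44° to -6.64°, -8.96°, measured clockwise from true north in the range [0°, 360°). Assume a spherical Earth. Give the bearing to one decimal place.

325.4°

Δλ = -8.96 − 22.44 = -31.40°.
θ = atan2( sin Δλ · cos φ₂ , cos φ₁ · sin φ₂ − sin φ₁ · cos φ₂ · cos Δλ )
  = atan2(-0.51751, 0.75058) = -34.586° → normalised to [0°, 360°): 325.414°.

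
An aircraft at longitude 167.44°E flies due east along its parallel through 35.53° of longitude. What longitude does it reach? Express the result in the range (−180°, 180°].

157.03°W

Start at +167.44°; shift +35.53° → +202.97°.
+202.97° lies outside (−180°, 180°]; subtract 360° → -157.03°.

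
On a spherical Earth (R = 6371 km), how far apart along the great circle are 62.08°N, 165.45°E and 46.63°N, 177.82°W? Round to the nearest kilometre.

2018 km

Δλ = -177.82 − 165.45 = -343.27°; wrapped into (−180°, 180°]: 16.73°.
Δφ = 46.63 − 62.08 = -15.45°.
a = sin²(Δφ/2) + cos φ₁ · cos φ₂ · sin²(Δλ/2) = 0.024873.
c = 2·atan2(√a, √(1−a)) = 0.31675 rad → d = 6371·c ≈ 2018.01 km.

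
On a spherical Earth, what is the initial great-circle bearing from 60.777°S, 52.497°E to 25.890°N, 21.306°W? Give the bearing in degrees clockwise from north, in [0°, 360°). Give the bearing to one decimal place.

Δλ = -21.306 − 52.497 = -73.803°.
θ = atan2( sin Δλ · cos φ₂ , cos φ₁ · sin φ₂ − sin φ₁ · cos φ₂ · cos Δλ )
  = atan2(-0.86393, 0.43218) = -63.423° → normalised to [0°, 360°): 296.577°.

296.6°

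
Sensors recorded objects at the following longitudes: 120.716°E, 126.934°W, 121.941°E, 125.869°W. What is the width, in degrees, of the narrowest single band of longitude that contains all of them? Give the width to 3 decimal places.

Sort the longitudes: -126.934°, -125.869°, +120.716°, +121.941°.
Eastward gaps between consecutive values (wrapping around): 1.065°, 246.585°, 1.225°, 111.125°.
Largest gap = 246.585° ⇒ minimal covering band is its complement: 360° − 246.585° = 113.415°.
Band runs from +120.716° eastward to -125.869°, crossing the antimeridian.

113.415°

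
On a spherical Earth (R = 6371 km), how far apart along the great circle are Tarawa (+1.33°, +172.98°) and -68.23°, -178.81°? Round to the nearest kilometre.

Δλ = -178.81 − 172.98 = -351.79°; wrapped into (−180°, 180°]: 8.21°.
Δφ = -68.23 − 1.33 = -69.56°.
a = sin²(Δφ/2) + cos φ₁ · cos φ₂ · sin²(Δλ/2) = 0.327287.
c = 2·atan2(√a, √(1−a)) = 1.21810 rad → d = 6371·c ≈ 7760.54 km.

7761 km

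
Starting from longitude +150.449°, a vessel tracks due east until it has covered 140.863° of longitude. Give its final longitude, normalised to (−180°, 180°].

-68.688°

Start at +150.449°; shift +140.863° → +291.312°.
+291.312° lies outside (−180°, 180°]; subtract 360° → -68.688°.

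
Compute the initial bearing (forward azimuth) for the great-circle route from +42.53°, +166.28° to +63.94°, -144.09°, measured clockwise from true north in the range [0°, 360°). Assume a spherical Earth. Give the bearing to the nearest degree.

Δλ = -144.09 − 166.28 = -310.37°; wrapped into (−180°, 180°]: 49.63°.
θ = atan2( sin Δλ · cos φ₂ , cos φ₁ · sin φ₂ − sin φ₁ · cos φ₂ · cos Δλ )
  = atan2(0.33470, 0.46965) = 35.476° → normalised to [0°, 360°): 35.476°.

35°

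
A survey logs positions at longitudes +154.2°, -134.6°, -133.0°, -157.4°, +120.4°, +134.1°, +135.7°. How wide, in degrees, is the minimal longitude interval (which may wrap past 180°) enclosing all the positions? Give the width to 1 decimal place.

106.6°

Sort the longitudes: -157.4°, -134.6°, -133.0°, +120.4°, +134.1°, +135.7°, +154.2°.
Eastward gaps between consecutive values (wrapping around): 22.8°, 1.6°, 253.4°, 13.7°, 1.6°, 18.5°, 48.4°.
Largest gap = 253.4° ⇒ minimal covering band is its complement: 360° − 253.4° = 106.6°.
Band runs from +120.4° eastward to -133.0°, crossing the antimeridian.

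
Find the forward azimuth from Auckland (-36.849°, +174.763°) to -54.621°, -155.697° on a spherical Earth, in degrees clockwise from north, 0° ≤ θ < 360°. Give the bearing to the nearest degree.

Δλ = -155.697 − 174.763 = -330.460°; wrapped into (−180°, 180°]: 29.540°.
θ = atan2( sin Δλ · cos φ₂ , cos φ₁ · sin φ₂ − sin φ₁ · cos φ₂ · cos Δλ )
  = atan2(0.28546, -0.35036) = 140.829° → normalised to [0°, 360°): 140.829°.

141°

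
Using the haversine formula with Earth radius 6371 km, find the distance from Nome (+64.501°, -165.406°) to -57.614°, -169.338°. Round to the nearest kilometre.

13583 km

Δλ = -169.338 − -165.406 = -3.932°.
Δφ = -57.614 − 64.501 = -122.115°.
a = sin²(Δφ/2) + cos φ₁ · cos φ₂ · sin²(Δλ/2) = 0.766082.
c = 2·atan2(√a, √(1−a)) = 2.13195 rad → d = 6371·c ≈ 13582.65 km.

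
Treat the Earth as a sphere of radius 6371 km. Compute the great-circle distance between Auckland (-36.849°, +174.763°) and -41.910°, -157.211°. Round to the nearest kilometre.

Δλ = -157.211 − 174.763 = -331.974°; wrapped into (−180°, 180°]: 28.026°.
Δφ = -41.910 − -36.849 = -5.061°.
a = sin²(Δφ/2) + cos φ₁ · cos φ₂ · sin²(Δλ/2) = 0.036866.
c = 2·atan2(√a, √(1−a)) = 0.38641 rad → d = 6371·c ≈ 2461.83 km.

2462 km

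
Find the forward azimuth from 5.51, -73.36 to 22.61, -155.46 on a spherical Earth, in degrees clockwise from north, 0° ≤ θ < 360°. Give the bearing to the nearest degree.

Δλ = -155.46 − -73.36 = -82.10°.
θ = atan2( sin Δλ · cos φ₂ , cos φ₁ · sin φ₂ − sin φ₁ · cos φ₂ · cos Δλ )
  = atan2(-0.91438, 0.37050) = -67.943° → normalised to [0°, 360°): 292.057°.

292°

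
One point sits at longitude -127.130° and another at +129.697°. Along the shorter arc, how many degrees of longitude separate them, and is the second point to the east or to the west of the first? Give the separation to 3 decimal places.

Raw difference: 129.697 − -127.130 = 256.827°.
Normalise into (−180°, 180°]: 256.827° − 360° = -103.173°.
Negative ⇒ the second point lies to the west; separation 103.173°.

103.173° west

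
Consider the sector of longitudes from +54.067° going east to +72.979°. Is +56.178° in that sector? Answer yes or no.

Band width going east from +54.067° to +72.979°: ((72.979 − 54.067) mod 360) = 18.912°.
Offset of +56.178° east of the west edge: ((56.178 − 54.067) mod 360) = 2.111°.
2.111° ≤ 18.912° ⇒ inside.

Yes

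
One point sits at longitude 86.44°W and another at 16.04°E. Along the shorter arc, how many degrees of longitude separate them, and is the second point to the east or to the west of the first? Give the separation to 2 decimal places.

Raw difference: 16.04 − -86.44 = 102.48°.
Normalise into (−180°, 180°]: 102.48° stays 102.48°.
Positive ⇒ the second point lies to the east; separation 102.48°.

102.48° east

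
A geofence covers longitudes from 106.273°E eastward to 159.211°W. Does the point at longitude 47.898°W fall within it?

No

Band width going east from +106.273° to -159.211°: ((-159.211 − 106.273) mod 360) = 94.516°.
Offset of -47.898° east of the west edge: ((-47.898 − 106.273) mod 360) = 205.829°.
205.829° > 94.516° ⇒ outside.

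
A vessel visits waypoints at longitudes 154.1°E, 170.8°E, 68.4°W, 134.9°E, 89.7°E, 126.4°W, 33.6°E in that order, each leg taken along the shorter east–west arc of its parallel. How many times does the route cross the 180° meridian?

Leg 1: +154.1° → +170.8°, shortest Δλ = 16.7° (east) — does not cross 180°.
Leg 2: +170.8° → -68.4°, shortest Δλ = 120.8° (east) — crosses 180°.
Leg 3: -68.4° → +134.9°, shortest Δλ = -156.7° (west) — crosses 180°.
Leg 4: +134.9° → +89.7°, shortest Δλ = -45.2° (west) — does not cross 180°.
Leg 5: +89.7° → -126.4°, shortest Δλ = 143.9° (east) — crosses 180°.
Leg 6: -126.4° → +33.6°, shortest Δλ = 160.0° (east) — does not cross 180°.
Total crossings: 3.

3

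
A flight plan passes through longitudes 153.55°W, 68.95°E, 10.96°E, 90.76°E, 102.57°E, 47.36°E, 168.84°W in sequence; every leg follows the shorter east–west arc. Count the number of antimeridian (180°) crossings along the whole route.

Leg 1: -153.55° → +68.95°, shortest Δλ = -137.5° (west) — crosses 180°.
Leg 2: +68.95° → +10.96°, shortest Δλ = -57.99° (west) — does not cross 180°.
Leg 3: +10.96° → +90.76°, shortest Δλ = 79.8° (east) — does not cross 180°.
Leg 4: +90.76° → +102.57°, shortest Δλ = 11.81° (east) — does not cross 180°.
Leg 5: +102.57° → +47.36°, shortest Δλ = -55.21° (west) — does not cross 180°.
Leg 6: +47.36° → -168.84°, shortest Δλ = 143.8° (east) — crosses 180°.
Total crossings: 2.

2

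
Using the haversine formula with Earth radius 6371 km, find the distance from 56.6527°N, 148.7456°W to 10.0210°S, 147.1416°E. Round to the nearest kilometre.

9427 km

Δλ = 147.1416 − -148.7456 = 295.8872°; wrapped into (−180°, 180°]: -64.1128°.
Δφ = -10.0210 − 56.6527 = -66.6737°.
a = sin²(Δφ/2) + cos φ₁ · cos φ₂ · sin²(Δλ/2) = 0.454508.
c = 2·atan2(√a, √(1−a)) = 1.47969 rad → d = 6371·c ≈ 9427.08 km.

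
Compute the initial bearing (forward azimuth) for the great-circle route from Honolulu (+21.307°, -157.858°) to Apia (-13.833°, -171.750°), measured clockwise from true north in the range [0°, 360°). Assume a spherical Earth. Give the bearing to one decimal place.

202.4°

Δλ = -171.750 − -157.858 = -13.892°.
θ = atan2( sin Δλ · cos φ₂ , cos φ₁ · sin φ₂ − sin φ₁ · cos φ₂ · cos Δλ )
  = atan2(-0.23313, -0.56526) = -157.587° → normalised to [0°, 360°): 202.413°.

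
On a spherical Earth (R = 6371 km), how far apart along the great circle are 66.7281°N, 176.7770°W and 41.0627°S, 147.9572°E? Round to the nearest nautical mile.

Δλ = 147.9572 − -176.7770 = 324.7342°; wrapped into (−180°, 180°]: -35.2658°.
Δφ = -41.0627 − 66.7281 = -107.7908°.
a = sin²(Δφ/2) + cos φ₁ · cos φ₂ · sin²(Δλ/2) = 0.680106.
c = 2·atan2(√a, √(1−a)) = 1.93929 rad → d = 6371·c ≈ 12355.23 km ≈ 6671.29 nmi.

6671 nmi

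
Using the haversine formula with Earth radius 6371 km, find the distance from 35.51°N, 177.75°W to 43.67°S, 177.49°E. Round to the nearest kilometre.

Δλ = 177.49 − -177.75 = 355.24°; wrapped into (−180°, 180°]: -4.76°.
Δφ = -43.67 − 35.51 = -79.18°.
a = sin²(Δφ/2) + cos φ₁ · cos φ₂ · sin²(Δλ/2) = 0.407153.
c = 2·atan2(√a, √(1−a)) = 1.38402 rad → d = 6371·c ≈ 8817.58 km.

8818 km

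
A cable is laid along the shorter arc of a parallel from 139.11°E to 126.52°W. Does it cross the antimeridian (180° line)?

Naïve |-126.52 − 139.11| = 265.63° > 180°, so the shorter arc goes the other way round — across 180°.
Signed shortest Δλ = ((-126.52 − 139.11 + 180) mod 360) − 180 = 94.37°.
Going east by 94.37° from +139.11° passes through 180° before reaching -126.52°.

Yes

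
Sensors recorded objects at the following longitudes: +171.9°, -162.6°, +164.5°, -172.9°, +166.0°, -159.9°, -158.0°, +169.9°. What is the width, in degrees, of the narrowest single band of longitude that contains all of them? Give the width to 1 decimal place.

37.5°

Sort the longitudes: -172.9°, -162.6°, -159.9°, -158.0°, +164.5°, +166.0°, +169.9°, +171.9°.
Eastward gaps between consecutive values (wrapping around): 10.3°, 2.7°, 1.9°, 322.5°, 1.5°, 3.9°, 2.0°, 15.2°.
Largest gap = 322.5° ⇒ minimal covering band is its complement: 360° − 322.5° = 37.5°.
Band runs from +164.5° eastward to -158.0°, crossing the antimeridian.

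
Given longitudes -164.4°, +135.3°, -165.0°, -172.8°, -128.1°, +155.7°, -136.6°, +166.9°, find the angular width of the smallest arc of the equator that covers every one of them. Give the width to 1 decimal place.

Sort the longitudes: -172.8°, -165.0°, -164.4°, -136.6°, -128.1°, +135.3°, +155.7°, +166.9°.
Eastward gaps between consecutive values (wrapping around): 7.8°, 0.6°, 27.8°, 8.5°, 263.4°, 20.4°, 11.2°, 20.3°.
Largest gap = 263.4° ⇒ minimal covering band is its complement: 360° − 263.4° = 96.6°.
Band runs from +135.3° eastward to -128.1°, crossing the antimeridian.

96.6°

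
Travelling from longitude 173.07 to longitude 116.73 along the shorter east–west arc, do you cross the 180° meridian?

No

Signed shortest Δλ = ((116.73 − 173.07 + 180) mod 360) − 180 = -56.34°.
Going west by 56.34° from +173.07° reaches +116.73° without touching 180°.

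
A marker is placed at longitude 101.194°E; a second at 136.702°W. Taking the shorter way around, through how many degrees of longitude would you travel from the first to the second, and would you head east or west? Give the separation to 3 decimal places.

122.104° east

Raw difference: -136.702 − 101.194 = -237.896°.
Normalise into (−180°, 180°]: -237.896° + 360° = 122.104°.
Positive ⇒ the second point lies to the east; separation 122.104°.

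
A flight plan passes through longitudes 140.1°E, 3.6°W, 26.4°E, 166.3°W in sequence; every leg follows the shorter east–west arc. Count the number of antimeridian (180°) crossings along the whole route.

Leg 1: +140.1° → -3.6°, shortest Δλ = -143.7° (west) — does not cross 180°.
Leg 2: -3.6° → +26.4°, shortest Δλ = 30.0° (east) — does not cross 180°.
Leg 3: +26.4° → -166.3°, shortest Δλ = 167.3° (east) — crosses 180°.
Total crossings: 1.

1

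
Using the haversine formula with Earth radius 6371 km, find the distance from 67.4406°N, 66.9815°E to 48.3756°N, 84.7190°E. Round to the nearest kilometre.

2345 km

Δλ = 84.7190 − 66.9815 = 17.7375°.
Δφ = 48.3756 − 67.4406 = -19.0650°.
a = sin²(Δφ/2) + cos φ₁ · cos φ₂ · sin²(Δλ/2) = 0.033483.
c = 2·atan2(√a, √(1−a)) = 0.36804 rad → d = 6371·c ≈ 2344.78 km.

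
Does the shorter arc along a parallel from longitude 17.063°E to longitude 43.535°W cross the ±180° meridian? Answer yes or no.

No

Signed shortest Δλ = ((-43.535 − 17.063 + 180) mod 360) − 180 = -60.598°.
Going west by 60.598° from +17.063° reaches -43.535° without touching 180°.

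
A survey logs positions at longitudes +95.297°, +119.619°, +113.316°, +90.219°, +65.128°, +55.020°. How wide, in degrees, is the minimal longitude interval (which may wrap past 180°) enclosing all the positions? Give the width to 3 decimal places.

Sort the longitudes: +55.020°, +65.128°, +90.219°, +95.297°, +113.316°, +119.619°.
Eastward gaps between consecutive values (wrapping around): 10.108°, 25.091°, 5.078°, 18.019°, 6.303°, 295.401°.
Largest gap = 295.401° ⇒ minimal covering band is its complement: 360° − 295.401° = 64.599°.
Band runs from +55.020° eastward to +119.619°.

64.599°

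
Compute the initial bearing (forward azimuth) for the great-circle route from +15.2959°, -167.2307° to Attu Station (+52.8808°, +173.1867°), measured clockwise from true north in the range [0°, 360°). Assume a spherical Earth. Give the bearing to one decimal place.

341.9°

Δλ = 173.1867 − -167.2307 = 340.4174°; wrapped into (−180°, 180°]: -19.5826°.
θ = atan2( sin Δλ · cos φ₂ , cos φ₁ · sin φ₂ − sin φ₁ · cos φ₂ · cos Δλ )
  = atan2(-0.20226, 0.61914) = -18.091° → normalised to [0°, 360°): 341.909°.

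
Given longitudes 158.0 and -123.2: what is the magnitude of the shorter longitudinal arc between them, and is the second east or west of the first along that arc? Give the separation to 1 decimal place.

78.8° east

Raw difference: -123.2 − 158.0 = -281.2°.
Normalise into (−180°, 180°]: -281.2° + 360° = 78.8°.
Positive ⇒ the second point lies to the east; separation 78.8°.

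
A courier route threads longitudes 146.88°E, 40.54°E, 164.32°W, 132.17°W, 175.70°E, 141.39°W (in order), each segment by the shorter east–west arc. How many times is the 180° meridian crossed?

3

Leg 1: +146.88° → +40.54°, shortest Δλ = -106.34° (west) — does not cross 180°.
Leg 2: +40.54° → -164.32°, shortest Δλ = 155.14° (east) — crosses 180°.
Leg 3: -164.32° → -132.17°, shortest Δλ = 32.15° (east) — does not cross 180°.
Leg 4: -132.17° → +175.70°, shortest Δλ = -52.13° (west) — crosses 180°.
Leg 5: +175.70° → -141.39°, shortest Δλ = 42.91° (east) — crosses 180°.
Total crossings: 3.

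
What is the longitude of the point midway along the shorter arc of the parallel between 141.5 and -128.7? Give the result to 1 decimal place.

-173.6°

Signed shortest Δλ from +141.5° to -128.7° is +89.8°.
Midpoint longitude = +141.5° + (+89.8°)/2 = +141.5° + 44.9° = +186.4°.
Normalise into (−180°, 180°]: -173.6°.
(The naïve average (+141.5 + -128.7)/2 = 6.4° is on the wrong side of the globe.)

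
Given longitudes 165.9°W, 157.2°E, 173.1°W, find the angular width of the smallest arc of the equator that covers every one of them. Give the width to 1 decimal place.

36.9°

Sort the longitudes: -173.1°, -165.9°, +157.2°.
Eastward gaps between consecutive values (wrapping around): 7.2°, 323.1°, 29.7°.
Largest gap = 323.1° ⇒ minimal covering band is its complement: 360° − 323.1° = 36.9°.
Band runs from +157.2° eastward to -165.9°, crossing the antimeridian.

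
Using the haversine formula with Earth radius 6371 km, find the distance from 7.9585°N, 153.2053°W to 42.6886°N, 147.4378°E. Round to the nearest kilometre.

Δλ = 147.4378 − -153.2053 = 300.6431°; wrapped into (−180°, 180°]: -59.3569°.
Δφ = 42.6886 − 7.9585 = 34.7301°.
a = sin²(Δφ/2) + cos φ₁ · cos φ₂ · sin²(Δλ/2) = 0.267544.
c = 2·atan2(√a, √(1−a)) = 1.08726 rad → d = 6371·c ≈ 6926.93 km.

6927 km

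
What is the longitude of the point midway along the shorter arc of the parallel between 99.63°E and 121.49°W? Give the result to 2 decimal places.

169.07°E

Signed shortest Δλ from +99.63° to -121.49° is +138.88°.
Midpoint longitude = +99.63° + (+138.88°)/2 = +99.63° + 69.44° = +169.07°.
(The naïve average (+99.63 + -121.49)/2 = -10.93° is on the wrong side of the globe.)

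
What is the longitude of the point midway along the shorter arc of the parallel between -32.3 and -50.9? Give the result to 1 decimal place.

Signed shortest Δλ from -32.3° to -50.9° is -18.6°.
Midpoint longitude = -32.3° + (-18.6°)/2 = -32.3° − 9.3° = -41.6°.

-41.6°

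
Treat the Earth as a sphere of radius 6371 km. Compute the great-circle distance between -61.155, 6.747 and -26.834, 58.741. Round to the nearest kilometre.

Δλ = 58.741 − 6.747 = 51.994°.
Δφ = -26.834 − -61.155 = 34.321°.
a = sin²(Δφ/2) + cos φ₁ · cos φ₂ · sin²(Δλ/2) = 0.169764.
c = 2·atan2(√a, √(1−a)) = 0.84935 rad → d = 6371·c ≈ 5411.20 km.

5411 km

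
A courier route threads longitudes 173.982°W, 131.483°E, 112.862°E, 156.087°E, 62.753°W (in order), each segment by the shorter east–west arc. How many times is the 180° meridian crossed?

2

Leg 1: -173.982° → +131.483°, shortest Δλ = -54.535° (west) — crosses 180°.
Leg 2: +131.483° → +112.862°, shortest Δλ = -18.621° (west) — does not cross 180°.
Leg 3: +112.862° → +156.087°, shortest Δλ = 43.225° (east) — does not cross 180°.
Leg 4: +156.087° → -62.753°, shortest Δλ = 141.16° (east) — crosses 180°.
Total crossings: 2.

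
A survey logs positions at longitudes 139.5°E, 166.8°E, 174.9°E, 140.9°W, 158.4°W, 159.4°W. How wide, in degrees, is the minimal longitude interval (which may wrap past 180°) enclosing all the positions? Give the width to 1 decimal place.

79.6°

Sort the longitudes: -159.4°, -158.4°, -140.9°, +139.5°, +166.8°, +174.9°.
Eastward gaps between consecutive values (wrapping around): 1.0°, 17.5°, 280.4°, 27.3°, 8.1°, 25.7°.
Largest gap = 280.4° ⇒ minimal covering band is its complement: 360° − 280.4° = 79.6°.
Band runs from +139.5° eastward to -140.9°, crossing the antimeridian.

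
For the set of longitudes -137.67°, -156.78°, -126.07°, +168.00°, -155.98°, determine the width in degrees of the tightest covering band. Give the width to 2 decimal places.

65.93°

Sort the longitudes: -156.78°, -155.98°, -137.67°, -126.07°, +168.00°.
Eastward gaps between consecutive values (wrapping around): 0.80°, 18.31°, 11.60°, 294.07°, 35.22°.
Largest gap = 294.07° ⇒ minimal covering band is its complement: 360° − 294.07° = 65.93°.
Band runs from +168.00° eastward to -126.07°, crossing the antimeridian.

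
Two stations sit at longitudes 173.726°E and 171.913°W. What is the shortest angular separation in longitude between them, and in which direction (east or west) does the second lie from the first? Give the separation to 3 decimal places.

14.361° east

Raw difference: -171.913 − 173.726 = -345.639°.
Normalise into (−180°, 180°]: -345.639° + 360° = 14.361°.
Positive ⇒ the second point lies to the east; separation 14.361°.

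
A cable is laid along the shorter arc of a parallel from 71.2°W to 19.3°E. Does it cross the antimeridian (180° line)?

No

Signed shortest Δλ = ((19.3 − -71.2 + 180) mod 360) − 180 = 90.5°.
Going east by 90.5° from -71.2° reaches +19.3° without touching 180°.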